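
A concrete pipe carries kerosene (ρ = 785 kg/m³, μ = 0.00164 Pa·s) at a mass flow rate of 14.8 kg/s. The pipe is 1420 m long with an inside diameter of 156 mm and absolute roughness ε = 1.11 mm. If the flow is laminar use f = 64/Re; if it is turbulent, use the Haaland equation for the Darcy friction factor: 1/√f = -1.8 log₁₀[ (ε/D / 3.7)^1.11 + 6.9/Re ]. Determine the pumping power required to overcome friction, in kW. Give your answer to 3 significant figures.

P ≈ 2.29 kW

A = πD²/4 = π(0.156)²/4 = 0.01911 m²; mean velocity V = ṁ/(ρA) = 14.8/(785 · 0.01911) = 0.9864 m/s.
Reynolds number Re = ρVD/μ = 785 · 0.9864 · 0.156 / 0.00164 = 7.366e+04.
Re > 4000 → turbulent. Relative roughness ε/D = 0.00111/0.156 = 0.00712. Haaland: 1/√f = -1.8 log₁₀[(0.00712/3.7)^1.11 + 6.9/7.366e+04] = -1.8 log₁₀[0.000967 + 9.37e-05] = 5.354, so f = 0.03488.
Darcy-Weisbach: ΔP = f(L/D)(ρV²/2) = 0.03488·(1420/0.156)·(785·0.9864²/2) = 0.03488·9103·381.9 = 1.213e+05 Pa.
Q = ṁ/ρ = 14.8/785 = 0.01885 m³/s.
Pumping power P = QΔP = 0.01885·1.213e+05 = 2286 W = 2.29 kW.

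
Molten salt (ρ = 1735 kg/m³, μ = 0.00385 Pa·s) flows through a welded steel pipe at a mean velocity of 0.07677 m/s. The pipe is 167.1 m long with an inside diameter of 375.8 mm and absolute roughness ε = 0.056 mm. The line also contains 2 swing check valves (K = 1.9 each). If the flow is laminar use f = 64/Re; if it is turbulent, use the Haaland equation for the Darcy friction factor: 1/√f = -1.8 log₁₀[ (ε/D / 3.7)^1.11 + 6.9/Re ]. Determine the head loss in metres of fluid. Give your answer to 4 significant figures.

h_f ≈ 0.005010 m

Reynolds number Re = ρVD/μ = 1735 · 0.07677 · 0.3758 / 0.00385 = 1.3e+04.
Re > 4000 → turbulent. Relative roughness ε/D = 5.6e-05/0.3758 = 0.000149. Haaland: 1/√f = -1.8 log₁₀[(0.000149/3.7)^1.11 + 6.9/1.3e+04] = -1.8 log₁₀[1.32e-05 + 0.000531] = 5.876, so f = 0.02896.
Total minor-loss coefficient ΣK = 2·1.9 = 3.8.
ΔP = [f·L/D + ΣK]·(ρV²/2) = [0.02896·167.1/0.3758 + 3.8]·(1735·0.07677²/2) = [12.88 + 3.8]·5.113 = 85.27 Pa.
Head loss h_f = ΔP/(ρg) = 85.27/(1735·9.81) = 0.005010 m.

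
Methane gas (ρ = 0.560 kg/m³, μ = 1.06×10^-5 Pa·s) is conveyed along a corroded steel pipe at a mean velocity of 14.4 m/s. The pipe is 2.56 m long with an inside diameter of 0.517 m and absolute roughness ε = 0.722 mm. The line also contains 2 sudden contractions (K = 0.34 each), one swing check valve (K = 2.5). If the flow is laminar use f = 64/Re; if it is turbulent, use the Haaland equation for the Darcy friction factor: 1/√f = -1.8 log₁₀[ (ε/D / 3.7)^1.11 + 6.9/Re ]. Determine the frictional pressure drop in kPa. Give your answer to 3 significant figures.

Reynolds number Re = ρVD/μ = 0.56 · 14.4 · 0.517 / 1.06e-05 = 3.933e+05.
Re > 4000 → turbulent. Relative roughness ε/D = 0.000722/0.517 = 0.0014. Haaland: 1/√f = -1.8 log₁₀[(0.0014/3.7)^1.11 + 6.9/3.933e+05] = -1.8 log₁₀[0.000159 + 1.75e-05] = 6.757, so f = 0.0219.
Total minor-loss coefficient ΣK = 2·0.34 + 1·2.5 = 3.18.
ΔP = [f·L/D + ΣK]·(ρV²/2) = [0.0219·2.56/0.517 + 3.18]·(0.56·14.4²/2) = [0.1084 + 3.18]·58.06 = 190.9 Pa.
ΔP = 190.9 Pa = 0.191 kPa.

ΔP ≈ 0.191 kPa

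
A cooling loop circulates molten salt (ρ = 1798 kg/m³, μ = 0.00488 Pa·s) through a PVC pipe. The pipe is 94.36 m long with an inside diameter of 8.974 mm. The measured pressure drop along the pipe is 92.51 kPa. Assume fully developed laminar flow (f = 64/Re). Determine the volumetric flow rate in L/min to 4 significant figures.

Q ≈ 1.919 L/min

For laminar flow, f = 64/Re with Re = ρVD/μ, so Darcy-Weisbach reduces to ΔP = 32μLV/D². Solving for V: V = ΔP·D²/(32μL) = 9.251e+04·(0.008974)²/(32·0.00488·94.36) = 0.5056 m/s.
Check: Re = ρVD/μ = 1798·0.5056·0.008974/0.00488 = 1672 < 2300, so the laminar assumption holds.
Q = V·A = 0.5056·(π/4·0.008974²) = 3.198e-05 m³/s = 1.919 L/min.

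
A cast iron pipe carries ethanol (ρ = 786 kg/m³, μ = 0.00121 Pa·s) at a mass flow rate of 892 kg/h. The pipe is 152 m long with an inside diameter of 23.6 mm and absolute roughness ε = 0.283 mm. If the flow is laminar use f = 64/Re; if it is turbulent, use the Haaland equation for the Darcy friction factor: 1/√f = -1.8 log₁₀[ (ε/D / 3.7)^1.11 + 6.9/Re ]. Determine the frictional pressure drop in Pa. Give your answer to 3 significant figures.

ṁ = 892 kg/h = 892/3600 = 0.2478 kg/s.
A = πD²/4 = π(0.0236)²/4 = 0.0004374 m²; mean velocity V = ṁ/(ρA) = 0.2478/(786 · 0.0004374) = 0.7207 m/s.
Reynolds number Re = ρVD/μ = 786 · 0.7207 · 0.0236 / 0.00121 = 1.105e+04.
Re > 4000 → turbulent. Relative roughness ε/D = 0.000283/0.0236 = 0.012. Haaland: 1/√f = -1.8 log₁₀[(0.012/3.7)^1.11 + 6.9/1.105e+04] = -1.8 log₁₀[0.00173 + 0.000625] = 4.732, so f = 0.04466.
Darcy-Weisbach: ΔP = f(L/D)(ρV²/2) = 0.04466·(152/0.0236)·(786·0.7207²/2) = 0.04466·6441·204.1 = 5.87e+04 Pa.

ΔP ≈ 58700 Pa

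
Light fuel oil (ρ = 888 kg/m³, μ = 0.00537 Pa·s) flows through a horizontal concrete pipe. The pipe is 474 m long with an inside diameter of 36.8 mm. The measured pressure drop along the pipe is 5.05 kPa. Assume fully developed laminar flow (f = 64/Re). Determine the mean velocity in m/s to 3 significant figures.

For laminar flow, f = 64/Re with Re = ρVD/μ, so Darcy-Weisbach reduces to ΔP = 32μLV/D². Solving for V: V = ΔP·D²/(32μL) = 5050·(0.0368)²/(32·0.00537·474) = 0.08396 m/s.
Check: Re = ρVD/μ = 888·0.08396·0.0368/0.00537 = 510.9 < 2300, so the laminar assumption holds.

V ≈ 0.0840 m/s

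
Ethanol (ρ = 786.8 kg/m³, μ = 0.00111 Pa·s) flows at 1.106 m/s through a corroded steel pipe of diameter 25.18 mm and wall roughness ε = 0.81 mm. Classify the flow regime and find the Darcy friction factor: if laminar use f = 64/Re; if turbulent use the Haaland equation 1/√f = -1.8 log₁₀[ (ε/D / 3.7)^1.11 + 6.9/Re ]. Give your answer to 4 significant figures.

Re = ρVD/μ = 786.8·1.106·0.02518/0.00111 = 1.974e+04.
Re > 4000 → turbulent. ε/D = 0.00081/0.02518 = 0.0322; Haaland: 1/√f = -1.8 log₁₀[0.00516 + 0.00035] = 4.066, so f = 0.06048.

f ≈ 0.06048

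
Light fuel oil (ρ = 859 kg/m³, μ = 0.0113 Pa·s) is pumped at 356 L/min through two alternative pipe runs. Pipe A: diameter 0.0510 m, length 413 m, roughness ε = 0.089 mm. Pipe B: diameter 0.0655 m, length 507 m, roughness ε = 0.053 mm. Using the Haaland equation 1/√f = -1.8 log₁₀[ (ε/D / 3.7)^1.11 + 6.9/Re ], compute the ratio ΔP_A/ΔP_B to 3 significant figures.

Pipe A: V = Q/A = 0.005933/0.002043 = 2.904 m/s; Re = 1.126e+04; ε/D = 0.00175; Haaland → f = 0.03236; ΔP_A = f(L/D)(ρV²/2) = 9.495e+05 Pa.
Pipe B: V = Q/A = 0.005933/0.00337 = 1.761 m/s; Re = 8768; ε/D = 0.000809; Haaland → f = 0.03299; ΔP_B = f(L/D)(ρV²/2) = 3.401e+05 Pa.
ΔP_A/ΔP_B = 9.495e+05/3.401e+05 = 2.79.

ΔP_A/ΔP_B ≈ 2.79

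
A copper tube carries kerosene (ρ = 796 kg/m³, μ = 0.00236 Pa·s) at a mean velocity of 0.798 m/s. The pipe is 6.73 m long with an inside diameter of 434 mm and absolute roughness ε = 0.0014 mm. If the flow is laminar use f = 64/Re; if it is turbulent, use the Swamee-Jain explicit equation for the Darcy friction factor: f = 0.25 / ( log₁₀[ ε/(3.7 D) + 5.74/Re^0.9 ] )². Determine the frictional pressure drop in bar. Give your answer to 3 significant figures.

ΔP ≈ 6.81×10^-4 bar

Reynolds number Re = ρVD/μ = 796 · 0.798 · 0.434 / 0.00236 = 1.168e+05.
Re > 4000 → turbulent. Relative roughness ε/D = 1.4e-06/0.434 = 3.23e-06. Swamee-Jain: f = 0.25/(log₁₀[3.23e-06/3.7 + 5.74/1.168e+05^0.9])² = 0.25/(log₁₀[8.72e-07 + 0.000158])² = 0.25/(-3.799)² = 0.01732.
Darcy-Weisbach: ΔP = f(L/D)(ρV²/2) = 0.01732·(6.73/0.434)·(796·0.798²/2) = 0.01732·15.51·253.4 = 68.06 Pa.
ΔP = 68.06 Pa = 6.81×10^-4 bar.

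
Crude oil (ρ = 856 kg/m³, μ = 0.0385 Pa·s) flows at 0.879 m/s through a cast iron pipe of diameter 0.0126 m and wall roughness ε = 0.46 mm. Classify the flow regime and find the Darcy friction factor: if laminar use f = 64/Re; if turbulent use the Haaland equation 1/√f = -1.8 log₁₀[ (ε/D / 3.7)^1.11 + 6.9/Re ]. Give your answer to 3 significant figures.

f ≈ 0.260

Re = ρVD/μ = 856·0.879·0.0126/0.0385 = 246.2.
Re < 2300 → laminar, so f = 64/Re = 0.2599 (roughness is irrelevant in laminar flow).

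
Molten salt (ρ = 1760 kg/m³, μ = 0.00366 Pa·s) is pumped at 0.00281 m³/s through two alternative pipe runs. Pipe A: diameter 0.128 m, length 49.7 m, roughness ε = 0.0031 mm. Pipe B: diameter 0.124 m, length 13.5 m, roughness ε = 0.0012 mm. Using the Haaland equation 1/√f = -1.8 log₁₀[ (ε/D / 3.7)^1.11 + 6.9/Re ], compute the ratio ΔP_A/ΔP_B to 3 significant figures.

Pipe A: V = Q/A = 0.00281/0.01287 = 0.2184 m/s; Re = 1.344e+04; ε/D = 2.42e-05; Haaland → f = 0.02855; ΔP_A = f(L/D)(ρV²/2) = 465.1 Pa.
Pipe B: V = Q/A = 0.00281/0.01208 = 0.2327 m/s; Re = 1.387e+04; ε/D = 9.68e-06; Haaland → f = 0.02829; ΔP_B = f(L/D)(ρV²/2) = 146.8 Pa.
ΔP_A/ΔP_B = 465.1/146.8 = 3.17.

ΔP_A/ΔP_B ≈ 3.17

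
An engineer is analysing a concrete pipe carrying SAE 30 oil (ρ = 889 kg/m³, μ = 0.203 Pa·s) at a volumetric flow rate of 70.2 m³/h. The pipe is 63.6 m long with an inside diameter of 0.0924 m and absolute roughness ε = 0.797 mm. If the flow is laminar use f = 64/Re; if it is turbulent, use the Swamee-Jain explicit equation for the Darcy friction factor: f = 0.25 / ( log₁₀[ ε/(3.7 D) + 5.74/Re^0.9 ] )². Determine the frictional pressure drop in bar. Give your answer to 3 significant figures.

ΔP ≈ 1.41 bar

Q = 70.2 m³/h = 70.2/3600 = 0.0195 m³/s.
Cross-sectional area A = πD²/4 = π(0.0924)²/4 = 0.006706 m²; mean velocity V = Q/A = 0.0195/0.006706 = 2.908 m/s.
Reynolds number Re = ρVD/μ = 889 · 2.908 · 0.0924 / 0.203 = 1177.
Re < 2300 → laminar flow, so f = 64/Re = 64/1177 = 0.05439 (the turbulent correlation is not needed).
Darcy-Weisbach: ΔP = f(L/D)(ρV²/2) = 0.05439·(63.6/0.0924)·(889·2.908²/2) = 0.05439·688.3·3759 = 1.407e+05 Pa.
ΔP = 1.407e+05 Pa = 1.41 bar.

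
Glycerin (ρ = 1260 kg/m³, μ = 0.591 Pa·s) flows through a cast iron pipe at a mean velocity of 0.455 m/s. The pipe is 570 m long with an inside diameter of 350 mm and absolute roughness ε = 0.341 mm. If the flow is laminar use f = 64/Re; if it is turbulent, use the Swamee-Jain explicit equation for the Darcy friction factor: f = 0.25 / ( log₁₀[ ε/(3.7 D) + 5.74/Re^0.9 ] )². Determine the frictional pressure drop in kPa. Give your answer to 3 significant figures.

ΔP ≈ 40.0 kPa

Reynolds number Re = ρVD/μ = 1260 · 0.455 · 0.35 / 0.591 = 339.5.
Re < 2300 → laminar flow, so f = 64/Re = 64/339.5 = 0.1885 (the turbulent correlation is not needed).
Darcy-Weisbach: ΔP = f(L/D)(ρV²/2) = 0.1885·(570/0.35)·(1260·0.455²/2) = 0.1885·1629·130.4 = 4.004e+04 Pa.
ΔP = 4.004e+04 Pa = 40.0 kPa.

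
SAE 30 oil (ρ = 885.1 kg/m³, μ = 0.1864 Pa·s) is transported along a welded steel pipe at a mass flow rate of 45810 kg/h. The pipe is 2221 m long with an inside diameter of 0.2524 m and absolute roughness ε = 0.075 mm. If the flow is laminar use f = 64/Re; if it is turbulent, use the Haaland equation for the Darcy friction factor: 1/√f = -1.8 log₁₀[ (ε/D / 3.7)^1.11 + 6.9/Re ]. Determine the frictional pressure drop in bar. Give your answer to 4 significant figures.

ṁ = 45810 kg/h = 45810/3600 = 12.72 kg/s.
A = πD²/4 = π(0.2524)²/4 = 0.05003 m²; mean velocity V = ṁ/(ρA) = 12.72/(885.1 · 0.05003) = 0.2873 m/s.
Reynolds number Re = ρVD/μ = 885.1 · 0.2873 · 0.2524 / 0.186 = 344.4.
Re < 2300 → laminar flow, so f = 64/Re = 64/344.4 = 0.1858 (the turbulent correlation is not needed).
Darcy-Weisbach: ΔP = f(L/D)(ρV²/2) = 0.1858·(2221/0.2524)·(885.1·0.2873²/2) = 0.1858·8800·36.54 = 5.975e+04 Pa.
ΔP = 5.975e+04 Pa = 0.5975 bar.

ΔP ≈ 0.5975 bar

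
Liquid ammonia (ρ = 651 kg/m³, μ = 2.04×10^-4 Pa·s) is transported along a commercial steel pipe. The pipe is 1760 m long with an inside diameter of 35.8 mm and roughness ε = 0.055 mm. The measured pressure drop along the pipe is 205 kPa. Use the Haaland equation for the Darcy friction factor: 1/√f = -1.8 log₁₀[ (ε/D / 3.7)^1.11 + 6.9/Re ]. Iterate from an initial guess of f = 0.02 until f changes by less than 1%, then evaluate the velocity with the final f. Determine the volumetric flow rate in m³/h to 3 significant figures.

Q ≈ 2.65 m³/h

Rearranging Darcy-Weisbach: V = √(2·ΔP·D/(f·L·ρ)). With ε/D = 5.5e-05/0.0358 = 0.00154, iterate starting from f = 0.02:
  f = 0.02 → V = √(2·2.05e+05·0.0358/(0.02·1760·651)) = 0.8003 m/s; Re = ρVD/μ = 9.143e+04; f → 0.02383
  f = 0.02383 → V = 0.7332 m/s; Re = 8.377e+04; f → 0.02398
Converged (Δf/f < 1%). With the final f = 0.02398: V = √(2·2.05e+05·0.0358/(0.02398·1760·651)) = 0.7308 m/s.
Q = V·A = 0.7308·(π/4·0.0358²) = 0.0007357 m³/s = 2.65 m³/h.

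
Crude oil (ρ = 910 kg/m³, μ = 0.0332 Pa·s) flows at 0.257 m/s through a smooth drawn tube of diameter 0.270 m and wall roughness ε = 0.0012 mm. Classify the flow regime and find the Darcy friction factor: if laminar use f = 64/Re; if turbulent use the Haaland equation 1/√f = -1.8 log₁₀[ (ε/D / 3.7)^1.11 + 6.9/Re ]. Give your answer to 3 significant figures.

Re = ρVD/μ = 910·0.257·0.27/0.0332 = 1902.
Re < 2300 → laminar, so f = 64/Re = 0.03365 (roughness is irrelevant in laminar flow).

f ≈ 0.0336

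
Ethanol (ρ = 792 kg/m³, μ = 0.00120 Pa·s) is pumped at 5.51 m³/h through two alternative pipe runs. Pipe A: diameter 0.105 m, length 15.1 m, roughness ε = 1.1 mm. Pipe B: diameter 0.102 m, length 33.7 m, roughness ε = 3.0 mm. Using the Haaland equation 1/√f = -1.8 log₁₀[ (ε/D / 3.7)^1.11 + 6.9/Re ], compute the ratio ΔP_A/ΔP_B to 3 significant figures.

ΔP_A/ΔP_B ≈ 0.279

Pipe A: V = Q/A = 0.001531/0.008659 = 0.1768 m/s; Re = 1.225e+04; ε/D = 0.0105; Haaland → f = 0.0427; ΔP_A = f(L/D)(ρV²/2) = 75.97 Pa.
Pipe B: V = Q/A = 0.001531/0.008171 = 0.1873 m/s; Re = 1.261e+04; ε/D = 0.0294; Haaland → f = 0.05924; ΔP_B = f(L/D)(ρV²/2) = 271.9 Pa.
ΔP_A/ΔP_B = 75.97/271.9 = 0.279.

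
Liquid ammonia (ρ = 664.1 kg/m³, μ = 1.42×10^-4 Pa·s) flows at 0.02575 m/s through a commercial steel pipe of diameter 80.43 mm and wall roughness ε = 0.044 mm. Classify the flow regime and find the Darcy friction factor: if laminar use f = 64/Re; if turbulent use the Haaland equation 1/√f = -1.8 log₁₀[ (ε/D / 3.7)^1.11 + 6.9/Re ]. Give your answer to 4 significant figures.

Re = ρVD/μ = 664.1·0.02575·0.08043/0.000142 = 9686.
Re > 4000 → turbulent. ε/D = 4.4e-05/0.08043 = 0.000547; Haaland: 1/√f = -1.8 log₁₀[5.6e-05 + 0.000712] = 5.606, so f = 0.03182.

f ≈ 0.03182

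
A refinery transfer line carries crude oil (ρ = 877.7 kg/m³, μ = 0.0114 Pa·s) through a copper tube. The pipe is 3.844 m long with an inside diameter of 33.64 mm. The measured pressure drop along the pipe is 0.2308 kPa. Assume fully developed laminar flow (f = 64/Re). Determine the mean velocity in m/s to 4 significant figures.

V ≈ 0.1863 m/s

For laminar flow, f = 64/Re with Re = ρVD/μ, so Darcy-Weisbach reduces to ΔP = 32μLV/D². Solving for V: V = ΔP·D²/(32μL) = 230.8·(0.03364)²/(32·0.0114·3.844) = 0.1863 m/s.
Check: Re = ρVD/μ = 877.7·0.1863·0.03364/0.0114 = 482.4 < 2300, so the laminar assumption holds.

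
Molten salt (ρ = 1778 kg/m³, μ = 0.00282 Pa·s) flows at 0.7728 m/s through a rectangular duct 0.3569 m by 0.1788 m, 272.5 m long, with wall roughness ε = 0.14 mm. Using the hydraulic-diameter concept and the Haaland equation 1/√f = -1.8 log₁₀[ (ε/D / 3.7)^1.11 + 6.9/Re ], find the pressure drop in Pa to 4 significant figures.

Hydraulic diameter D_h = 4A/P = 4·(0.3569·0.1788)/(2·(0.3569+0.1788)) = 0.2553/1.071 = 0.2382 m.
Re = ρVD_h/μ = 1778·0.7728·0.2382/0.00282 = 1.161e+05.
ε/D_h = 0.00014/0.2382 = 0.000588; Haaland gives 1/√f = -1.8 log₁₀[6.07e-05+5.94e-05] = 7.057, so f = 0.02008.
ΔP = f(L/D_h)(ρV²/2) = 0.02008·272.5/0.2382·530.9 = 1.219e+04 Pa.

ΔP ≈ 12190 Pa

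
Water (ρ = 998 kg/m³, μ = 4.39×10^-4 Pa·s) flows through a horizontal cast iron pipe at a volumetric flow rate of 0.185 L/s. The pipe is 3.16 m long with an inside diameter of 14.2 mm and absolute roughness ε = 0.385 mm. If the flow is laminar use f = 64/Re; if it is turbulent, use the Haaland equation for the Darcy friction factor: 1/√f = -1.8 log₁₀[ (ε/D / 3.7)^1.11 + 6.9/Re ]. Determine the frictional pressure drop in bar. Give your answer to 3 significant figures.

Q = 0.185 L/s = 0.185/1000 = 0.000185 m³/s.
Cross-sectional area A = πD²/4 = π(0.0142)²/4 = 0.0001584 m²; mean velocity V = Q/A = 0.000185/0.0001584 = 1.168 m/s.
Reynolds number Re = ρVD/μ = 998 · 1.168 · 0.0142 / 0.000439 = 3.771e+04.
Re > 4000 → turbulent. Relative roughness ε/D = 0.000385/0.0142 = 0.0271. Haaland: 1/√f = -1.8 log₁₀[(0.0271/3.7)^1.11 + 6.9/3.771e+04] = -1.8 log₁₀[0.00427 + 0.000183] = 4.233, so f = 0.05581.
Darcy-Weisbach: ΔP = f(L/D)(ρV²/2) = 0.05581·(3.16/0.0142)·(998·1.168²/2) = 0.05581·222.5·680.9 = 8457 Pa.
ΔP = 8457 Pa = 0.0846 bar.

ΔP ≈ 0.0846 bar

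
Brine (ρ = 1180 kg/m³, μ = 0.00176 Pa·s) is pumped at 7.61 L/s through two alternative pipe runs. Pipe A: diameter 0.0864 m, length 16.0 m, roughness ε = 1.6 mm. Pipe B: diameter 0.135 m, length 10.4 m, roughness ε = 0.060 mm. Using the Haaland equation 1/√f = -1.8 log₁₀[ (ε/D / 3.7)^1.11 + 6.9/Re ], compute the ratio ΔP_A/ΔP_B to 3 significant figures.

ΔP_A/ΔP_B ≈ 30.8

Pipe A: V = Q/A = 0.00761/0.005863 = 1.298 m/s; Re = 7.519e+04; ε/D = 0.0185; Haaland → f = 0.04785; ΔP_A = f(L/D)(ρV²/2) = 8809 Pa.
Pipe B: V = Q/A = 0.00761/0.01431 = 0.5317 m/s; Re = 4.812e+04; ε/D = 0.000444; Haaland → f = 0.02223; ΔP_B = f(L/D)(ρV²/2) = 285.6 Pa.
ΔP_A/ΔP_B = 8809/285.6 = 30.8.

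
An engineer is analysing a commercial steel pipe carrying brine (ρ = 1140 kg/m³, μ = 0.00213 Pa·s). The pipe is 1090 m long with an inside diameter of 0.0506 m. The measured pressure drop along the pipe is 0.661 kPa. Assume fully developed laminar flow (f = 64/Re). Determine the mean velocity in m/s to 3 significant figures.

For laminar flow, f = 64/Re with Re = ρVD/μ, so Darcy-Weisbach reduces to ΔP = 32μLV/D². Solving for V: V = ΔP·D²/(32μL) = 661·(0.0506)²/(32·0.00213·1090) = 0.02278 m/s.
Check: Re = ρVD/μ = 1140·0.02278·0.0506/0.00213 = 616.9 < 2300, so the laminar assumption holds.

V ≈ 0.0228 m/s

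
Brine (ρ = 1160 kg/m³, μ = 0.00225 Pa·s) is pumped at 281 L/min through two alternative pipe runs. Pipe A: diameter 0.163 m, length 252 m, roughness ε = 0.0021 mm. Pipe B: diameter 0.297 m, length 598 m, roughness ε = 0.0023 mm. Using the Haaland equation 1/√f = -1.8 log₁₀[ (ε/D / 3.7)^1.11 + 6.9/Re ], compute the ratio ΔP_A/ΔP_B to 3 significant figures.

ΔP_A/ΔP_B ≈ 7.23

Pipe A: V = Q/A = 0.004683/0.02087 = 0.2244 m/s; Re = 1.886e+04; ε/D = 1.29e-05; Haaland → f = 0.02615; ΔP_A = f(L/D)(ρV²/2) = 1181 Pa.
Pipe B: V = Q/A = 0.004683/0.06928 = 0.0676 m/s; Re = 1.035e+04; ε/D = 7.74e-06; Haaland → f = 0.0306; ΔP_B = f(L/D)(ρV²/2) = 163.3 Pa.
ΔP_A/ΔP_B = 1181/163.3 = 7.23.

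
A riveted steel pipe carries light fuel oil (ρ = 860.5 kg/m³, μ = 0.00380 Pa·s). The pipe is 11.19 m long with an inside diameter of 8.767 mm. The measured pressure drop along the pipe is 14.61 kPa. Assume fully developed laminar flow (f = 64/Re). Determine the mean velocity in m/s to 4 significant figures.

For laminar flow, f = 64/Re with Re = ρVD/μ, so Darcy-Weisbach reduces to ΔP = 32μLV/D². Solving for V: V = ΔP·D²/(32μL) = 1.461e+04·(0.008767)²/(32·0.0038·11.19) = 0.8253 m/s.
Check: Re = ρVD/μ = 860.5·0.8253·0.008767/0.0038 = 1638 < 2300, so the laminar assumption holds.

V ≈ 0.8253 m/s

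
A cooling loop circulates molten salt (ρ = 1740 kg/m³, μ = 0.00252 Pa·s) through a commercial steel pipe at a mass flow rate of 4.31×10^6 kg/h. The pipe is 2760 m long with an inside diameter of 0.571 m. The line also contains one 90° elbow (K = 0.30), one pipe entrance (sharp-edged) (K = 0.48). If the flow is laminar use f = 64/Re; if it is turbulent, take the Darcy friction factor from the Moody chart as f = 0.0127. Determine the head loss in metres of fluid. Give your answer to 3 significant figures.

h_f ≈ 22.9 m

ṁ = 4.31×10^6 kg/h = 4.31×10^6/3600 = 1197 kg/s.
A = πD²/4 = π(0.571)²/4 = 0.2561 m²; mean velocity V = ṁ/(ρA) = 1197/(1740 · 0.2561) = 2.687 m/s.
Reynolds number Re = ρVD/μ = 1740 · 2.687 · 0.571 / 0.00252 = 1.059e+06.
Re > 4000 → turbulent; use the Moody-chart value f = 0.0127.
Total minor-loss coefficient ΣK = 1·0.3 + 1·0.48 = 0.78.
ΔP = [f·L/D + ΣK]·(ρV²/2) = [0.0127·2760/0.571 + 0.78]·(1740·2.687²/2) = [61.39 + 0.78]·6281 = 3.905e+05 Pa.
Head loss h_f = ΔP/(ρg) = 3.905e+05/(1740·9.81) = 22.9 m.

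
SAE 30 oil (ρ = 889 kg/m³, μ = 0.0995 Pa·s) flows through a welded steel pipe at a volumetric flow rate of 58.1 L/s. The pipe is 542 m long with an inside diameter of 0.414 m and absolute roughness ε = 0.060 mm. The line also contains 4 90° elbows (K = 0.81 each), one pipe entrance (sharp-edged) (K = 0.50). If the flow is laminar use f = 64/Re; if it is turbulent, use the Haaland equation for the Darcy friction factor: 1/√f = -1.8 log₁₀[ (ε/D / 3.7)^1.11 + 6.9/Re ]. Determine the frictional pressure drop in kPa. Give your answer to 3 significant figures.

ΔP ≈ 4.66 kPa

Q = 58.1 L/s = 58.1/1000 = 0.0581 m³/s.
Cross-sectional area A = πD²/4 = π(0.414)²/4 = 0.1346 m²; mean velocity V = Q/A = 0.0581/0.1346 = 0.4316 m/s.
Reynolds number Re = ρVD/μ = 889 · 0.4316 · 0.414 / 0.0995 = 1596.
Re < 2300 → laminar flow, so f = 64/Re = 64/1596 = 0.04009 (the turbulent correlation is not needed).
Total minor-loss coefficient ΣK = 4·0.81 + 1·0.5 = 3.74.
ΔP = [f·L/D + ΣK]·(ρV²/2) = [0.04009·542/0.414 + 3.74]·(889·0.4316²/2) = [52.48 + 3.74]·82.8 = 4655 Pa.
ΔP = 4655 Pa = 4.66 kPa.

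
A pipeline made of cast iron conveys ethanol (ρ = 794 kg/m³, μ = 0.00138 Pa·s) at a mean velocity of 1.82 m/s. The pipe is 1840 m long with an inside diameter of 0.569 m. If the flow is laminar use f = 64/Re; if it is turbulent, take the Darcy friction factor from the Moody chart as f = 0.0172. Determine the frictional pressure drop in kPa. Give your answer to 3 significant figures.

ΔP ≈ 73.1 kPa

Reynolds number Re = ρVD/μ = 794 · 1.82 · 0.569 / 0.00138 = 5.958e+05.
Re > 4000 → turbulent; use the Moody-chart value f = 0.0172.
Darcy-Weisbach: ΔP = f(L/D)(ρV²/2) = 0.0172·(1840/0.569)·(794·1.82²/2) = 0.0172·3234·1315 = 7.314e+04 Pa.
ΔP = 7.314e+04 Pa = 73.1 kPa.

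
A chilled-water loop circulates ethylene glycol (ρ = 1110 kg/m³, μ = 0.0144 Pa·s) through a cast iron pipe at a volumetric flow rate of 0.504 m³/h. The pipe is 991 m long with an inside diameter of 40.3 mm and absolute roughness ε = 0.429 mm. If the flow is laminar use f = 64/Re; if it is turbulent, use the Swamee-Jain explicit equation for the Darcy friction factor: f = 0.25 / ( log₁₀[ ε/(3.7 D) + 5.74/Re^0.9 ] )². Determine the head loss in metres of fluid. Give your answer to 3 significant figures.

h_f ≈ 2.83 m

Q = 0.504 m³/h = 0.504/3600 = 0.00014 m³/s.
Cross-sectional area A = πD²/4 = π(0.0403)²/4 = 0.001276 m²; mean velocity V = Q/A = 0.00014/0.001276 = 0.1098 m/s.
Reynolds number Re = ρVD/μ = 1110 · 0.1098 · 0.0403 / 0.0144 = 341.
Re < 2300 → laminar flow, so f = 64/Re = 64/341 = 0.1877 (the turbulent correlation is not needed).
Darcy-Weisbach: ΔP = f(L/D)(ρV²/2) = 0.1877·(991/0.0403)·(1110·0.1098²/2) = 0.1877·2.459e+04·6.686 = 3.086e+04 Pa.
Head loss h_f = ΔP/(ρg) = 3.086e+04/(1110·9.81) = 2.83 m.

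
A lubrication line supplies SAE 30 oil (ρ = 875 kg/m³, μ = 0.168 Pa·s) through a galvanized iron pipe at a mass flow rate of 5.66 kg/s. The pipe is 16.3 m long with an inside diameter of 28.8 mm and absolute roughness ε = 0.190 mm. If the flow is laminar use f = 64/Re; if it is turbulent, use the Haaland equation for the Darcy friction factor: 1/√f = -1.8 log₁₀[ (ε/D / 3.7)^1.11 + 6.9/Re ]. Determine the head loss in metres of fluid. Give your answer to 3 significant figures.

A = πD²/4 = π(0.0288)²/4 = 0.0006514 m²; mean velocity V = ṁ/(ρA) = 5.66/(875 · 0.0006514) = 9.93 m/s.
Reynolds number Re = ρVD/μ = 875 · 9.93 · 0.0288 / 0.168 = 1489.
Re < 2300 → laminar flow, so f = 64/Re = 64/1489 = 0.04297 (the turbulent correlation is not needed).
Darcy-Weisbach: ΔP = f(L/D)(ρV²/2) = 0.04297·(16.3/0.0288)·(875·9.93²/2) = 0.04297·566·4.314e+04 = 1.049e+06 Pa.
Head loss h_f = ΔP/(ρg) = 1.049e+06/(875·9.81) = 122 m.

h_f ≈ 122 m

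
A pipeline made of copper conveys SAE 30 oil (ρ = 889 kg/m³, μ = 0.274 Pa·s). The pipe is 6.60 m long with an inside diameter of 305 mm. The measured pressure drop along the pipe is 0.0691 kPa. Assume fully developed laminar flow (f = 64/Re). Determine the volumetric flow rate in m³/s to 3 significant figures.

Q ≈ 0.00812 m³/s

For laminar flow, f = 64/Re with Re = ρVD/μ, so Darcy-Weisbach reduces to ΔP = 32μLV/D². Solving for V: V = ΔP·D²/(32μL) = 69.1·(0.305)²/(32·0.274·6.6) = 0.1111 m/s.
Check: Re = ρVD/μ = 889·0.1111·0.305/0.274 = 109.9 < 2300, so the laminar assumption holds.
Q = V·A = 0.1111·(π/4·0.305²) = 0.008116 m³/s = 0.00812 m³/s.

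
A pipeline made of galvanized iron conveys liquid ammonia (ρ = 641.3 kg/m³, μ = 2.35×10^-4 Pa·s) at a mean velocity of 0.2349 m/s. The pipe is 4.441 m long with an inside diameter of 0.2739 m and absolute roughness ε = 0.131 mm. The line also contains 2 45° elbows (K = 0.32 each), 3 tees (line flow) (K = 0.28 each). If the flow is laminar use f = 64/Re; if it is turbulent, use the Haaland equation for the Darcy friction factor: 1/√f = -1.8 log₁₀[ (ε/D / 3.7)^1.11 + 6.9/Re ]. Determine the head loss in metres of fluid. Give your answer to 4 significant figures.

h_f ≈ 0.005017 m

Reynolds number Re = ρVD/μ = 641.3 · 0.2349 · 0.2739 / 0.000235 = 1.756e+05.
Re > 4000 → turbulent. Relative roughness ε/D = 0.000131/0.2739 = 0.000478. Haaland: 1/√f = -1.8 log₁₀[(0.000478/3.7)^1.11 + 6.9/1.756e+05] = -1.8 log₁₀[4.83e-05 + 3.93e-05] = 7.304, so f = 0.01875.
Total minor-loss coefficient ΣK = 2·0.32 + 3·0.28 = 1.48.
ΔP = [f·L/D + ΣK]·(ρV²/2) = [0.01875·4.441/0.2739 + 1.48]·(641.3·0.2349²/2) = [0.3039 + 1.48]·17.69 = 31.56 Pa.
Head loss h_f = ΔP/(ρg) = 31.56/(641.3·9.81) = 0.005017 m.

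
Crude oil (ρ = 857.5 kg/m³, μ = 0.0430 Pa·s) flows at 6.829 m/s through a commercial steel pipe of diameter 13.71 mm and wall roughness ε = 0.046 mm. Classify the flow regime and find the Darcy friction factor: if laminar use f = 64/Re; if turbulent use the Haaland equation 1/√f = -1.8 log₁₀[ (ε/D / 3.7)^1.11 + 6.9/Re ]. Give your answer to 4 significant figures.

f ≈ 0.03428

Re = ρVD/μ = 857.5·6.829·0.01371/0.043 = 1867.
Re < 2300 → laminar, so f = 64/Re = 0.03428 (roughness is irrelevant in laminar flow).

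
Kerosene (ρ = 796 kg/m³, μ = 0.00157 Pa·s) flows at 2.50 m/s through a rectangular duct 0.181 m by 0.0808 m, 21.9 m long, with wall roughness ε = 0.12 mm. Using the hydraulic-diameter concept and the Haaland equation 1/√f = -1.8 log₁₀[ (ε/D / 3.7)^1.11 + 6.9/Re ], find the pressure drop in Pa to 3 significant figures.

Hydraulic diameter D_h = 4A/P = 4·(0.181·0.0808)/(2·(0.181+0.0808)) = 0.0585/0.5236 = 0.1117 m.
Re = ρVD_h/μ = 796·2.5·0.1117/0.00157 = 1.416e+05.
ε/D_h = 0.00012/0.1117 = 0.00107; Haaland gives 1/√f = -1.8 log₁₀[0.000119+4.87e-05] = 6.798, so f = 0.02164.
ΔP = f(L/D_h)(ρV²/2) = 0.02164·21.9/0.1117·2488 = 1.055e+04 Pa.

ΔP ≈ 10600 Pa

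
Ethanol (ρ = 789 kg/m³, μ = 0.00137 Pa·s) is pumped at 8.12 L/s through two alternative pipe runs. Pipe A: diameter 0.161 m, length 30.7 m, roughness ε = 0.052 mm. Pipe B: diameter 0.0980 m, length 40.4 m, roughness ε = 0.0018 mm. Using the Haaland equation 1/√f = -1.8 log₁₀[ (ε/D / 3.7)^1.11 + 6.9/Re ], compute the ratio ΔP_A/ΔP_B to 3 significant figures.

Pipe A: V = Q/A = 0.00812/0.02036 = 0.3989 m/s; Re = 3.698e+04; ε/D = 0.000323; Haaland → f = 0.02302; ΔP_A = f(L/D)(ρV²/2) = 275.4 Pa.
Pipe B: V = Q/A = 0.00812/0.007543 = 1.076 m/s; Re = 6.076e+04; ε/D = 1.84e-05; Haaland → f = 0.01988; ΔP_B = f(L/D)(ρV²/2) = 3747 Pa.
ΔP_A/ΔP_B = 275.4/3747 = 0.0735.

ΔP_A/ΔP_B ≈ 0.0735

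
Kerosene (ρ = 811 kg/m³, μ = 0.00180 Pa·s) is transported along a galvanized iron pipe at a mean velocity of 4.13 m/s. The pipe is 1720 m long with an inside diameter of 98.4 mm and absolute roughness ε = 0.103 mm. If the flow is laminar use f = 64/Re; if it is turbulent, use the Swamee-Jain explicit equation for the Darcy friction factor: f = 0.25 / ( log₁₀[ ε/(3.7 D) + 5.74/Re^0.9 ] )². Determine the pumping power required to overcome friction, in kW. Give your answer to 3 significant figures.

Reynolds number Re = ρVD/μ = 811 · 4.13 · 0.0984 / 0.0018 = 1.831e+05.
Re > 4000 → turbulent. Relative roughness ε/D = 0.000103/0.0984 = 0.00105. Swamee-Jain: f = 0.25/(log₁₀[0.00105/3.7 + 5.74/1.831e+05^0.9])² = 0.25/(log₁₀[0.000283 + 0.000105])² = 0.25/(-3.411)² = 0.02149.
Darcy-Weisbach: ΔP = f(L/D)(ρV²/2) = 0.02149·(1720/0.0984)·(811·4.13²/2) = 0.02149·1.748e+04·6917 = 2.598e+06 Pa.
Q = V·A = 4.13·0.007605 = 0.03141 m³/s.
Pumping power P = QΔP = 0.03141·2.598e+06 = 81590 W = 81.6 kW.

P ≈ 81.6 kW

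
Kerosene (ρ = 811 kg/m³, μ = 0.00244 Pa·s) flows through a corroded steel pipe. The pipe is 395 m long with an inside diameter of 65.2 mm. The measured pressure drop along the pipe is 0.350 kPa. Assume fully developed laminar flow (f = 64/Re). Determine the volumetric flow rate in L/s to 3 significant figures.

For laminar flow, f = 64/Re with Re = ρVD/μ, so Darcy-Weisbach reduces to ΔP = 32μLV/D². Solving for V: V = ΔP·D²/(32μL) = 350·(0.0652)²/(32·0.00244·395) = 0.04824 m/s.
Check: Re = ρVD/μ = 811·0.04824·0.0652/0.00244 = 1045 < 2300, so the laminar assumption holds.
Q = V·A = 0.04824·(π/4·0.0652²) = 0.0001611 m³/s = 0.161 L/s.

Q ≈ 0.161 L/s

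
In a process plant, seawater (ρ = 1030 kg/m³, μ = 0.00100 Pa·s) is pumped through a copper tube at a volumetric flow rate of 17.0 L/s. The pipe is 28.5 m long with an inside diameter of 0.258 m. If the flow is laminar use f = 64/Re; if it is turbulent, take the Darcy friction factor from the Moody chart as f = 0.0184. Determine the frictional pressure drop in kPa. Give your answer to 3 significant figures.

ΔP ≈ 0.111 kPa

Q = 17.0 L/s = 17.0/1000 = 0.017 m³/s.
Cross-sectional area A = πD²/4 = π(0.258)²/4 = 0.05228 m²; mean velocity V = Q/A = 0.017/0.05228 = 0.3252 m/s.
Reynolds number Re = ρVD/μ = 1030 · 0.3252 · 0.258 / 0.001 = 8.641e+04.
Re > 4000 → turbulent; use the Moody-chart value f = 0.0184.
Darcy-Weisbach: ΔP = f(L/D)(ρV²/2) = 0.0184·(28.5/0.258)·(1030·0.3252²/2) = 0.0184·110.5·54.46 = 110.7 Pa.
ΔP = 110.7 Pa = 0.111 kPa.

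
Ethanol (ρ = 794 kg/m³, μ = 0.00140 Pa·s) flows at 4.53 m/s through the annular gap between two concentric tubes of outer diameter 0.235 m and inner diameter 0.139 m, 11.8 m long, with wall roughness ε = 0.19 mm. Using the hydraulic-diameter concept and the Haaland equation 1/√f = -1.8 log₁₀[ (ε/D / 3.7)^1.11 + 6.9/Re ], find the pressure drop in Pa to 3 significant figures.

ΔP ≈ 24100 Pa

Hydraulic diameter D_h = 4A/P = D_o - D_i = 0.235 - 0.139 = 0.096 m.
Re = ρVD_h/μ = 794·4.53·0.096/0.0014 = 2.466e+05.
ε/D_h = 0.00019/0.096 = 0.00198; Haaland gives 1/√f = -1.8 log₁₀[0.000234+2.8e-05] = 6.448, so f = 0.02405.
ΔP = f(L/D_h)(ρV²/2) = 0.02405·11.8/0.096·8147 = 2.408e+04 Pa.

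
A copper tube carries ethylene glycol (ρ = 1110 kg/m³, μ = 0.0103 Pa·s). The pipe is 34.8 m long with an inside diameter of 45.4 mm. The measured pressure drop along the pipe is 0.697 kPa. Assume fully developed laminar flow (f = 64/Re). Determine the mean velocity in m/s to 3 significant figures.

For laminar flow, f = 64/Re with Re = ρVD/μ, so Darcy-Weisbach reduces to ΔP = 32μLV/D². Solving for V: V = ΔP·D²/(32μL) = 697·(0.0454)²/(32·0.0103·34.8) = 0.1253 m/s.
Check: Re = ρVD/μ = 1110·0.1253·0.0454/0.0103 = 612.8 < 2300, so the laminar assumption holds.

V ≈ 0.125 m/s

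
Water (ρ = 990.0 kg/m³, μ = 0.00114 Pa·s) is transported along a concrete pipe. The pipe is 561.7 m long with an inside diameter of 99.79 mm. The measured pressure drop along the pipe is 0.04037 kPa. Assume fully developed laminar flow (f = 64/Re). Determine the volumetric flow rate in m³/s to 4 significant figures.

For laminar flow, f = 64/Re with Re = ρVD/μ, so Darcy-Weisbach reduces to ΔP = 32μLV/D². Solving for V: V = ΔP·D²/(32μL) = 40.37·(0.09979)²/(32·0.00114·561.7) = 0.01962 m/s.
Check: Re = ρVD/μ = 990·0.01962·0.09979/0.00114 = 1700 < 2300, so the laminar assumption holds.
Q = V·A = 0.01962·(π/4·0.09979²) = 0.0001534 m³/s = 1.534×10^-4 m³/s.

Q ≈ 1.534×10^-4 m³/s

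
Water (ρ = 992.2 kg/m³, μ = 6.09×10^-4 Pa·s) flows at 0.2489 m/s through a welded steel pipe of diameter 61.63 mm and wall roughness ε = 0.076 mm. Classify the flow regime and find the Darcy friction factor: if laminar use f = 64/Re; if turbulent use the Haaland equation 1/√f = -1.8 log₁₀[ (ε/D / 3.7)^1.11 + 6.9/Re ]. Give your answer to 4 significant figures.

Re = ρVD/μ = 992.2·0.2489·0.06163/0.000609 = 2.499e+04.
Re > 4000 → turbulent. ε/D = 7.6e-05/0.06163 = 0.00123; Haaland: 1/√f = -1.8 log₁₀[0.000138 + 0.000276] = 6.089, so f = 0.02697.

f ≈ 0.02697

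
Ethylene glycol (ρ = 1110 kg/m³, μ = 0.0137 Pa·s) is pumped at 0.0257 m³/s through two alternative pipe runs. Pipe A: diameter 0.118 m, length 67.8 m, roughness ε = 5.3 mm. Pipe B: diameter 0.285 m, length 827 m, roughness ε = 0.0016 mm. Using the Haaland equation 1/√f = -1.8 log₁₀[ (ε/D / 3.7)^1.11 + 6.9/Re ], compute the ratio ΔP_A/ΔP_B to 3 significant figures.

Pipe A: V = Q/A = 0.0257/0.01094 = 2.35 m/s; Re = 2.247e+04; ε/D = 0.0449; Haaland → f = 0.06939; ΔP_A = f(L/D)(ρV²/2) = 1.222e+05 Pa.
Pipe B: V = Q/A = 0.0257/0.06379 = 0.4029 m/s; Re = 9303; ε/D = 5.61e-06; Haaland → f = 0.03151; ΔP_B = f(L/D)(ρV²/2) = 8237 Pa.
ΔP_A/ΔP_B = 1.222e+05/8237 = 14.8.

ΔP_A/ΔP_B ≈ 14.8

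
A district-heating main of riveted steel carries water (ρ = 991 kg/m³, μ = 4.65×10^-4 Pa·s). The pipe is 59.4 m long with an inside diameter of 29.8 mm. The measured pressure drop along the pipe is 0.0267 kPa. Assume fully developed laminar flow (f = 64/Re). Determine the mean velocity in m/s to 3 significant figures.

V ≈ 0.0268 m/s

For laminar flow, f = 64/Re with Re = ρVD/μ, so Darcy-Weisbach reduces to ΔP = 32μLV/D². Solving for V: V = ΔP·D²/(32μL) = 26.7·(0.0298)²/(32·0.000465·59.4) = 0.02683 m/s.
Check: Re = ρVD/μ = 991·0.02683·0.0298/0.000465 = 1704 < 2300, so the laminar assumption holds.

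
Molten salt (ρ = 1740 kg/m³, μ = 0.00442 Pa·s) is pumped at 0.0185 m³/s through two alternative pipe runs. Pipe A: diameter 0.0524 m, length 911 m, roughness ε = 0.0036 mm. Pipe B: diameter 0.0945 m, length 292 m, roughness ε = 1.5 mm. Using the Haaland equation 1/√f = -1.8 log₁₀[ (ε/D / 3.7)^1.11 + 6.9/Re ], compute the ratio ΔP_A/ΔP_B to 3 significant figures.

Pipe A: V = Q/A = 0.0185/0.002157 = 8.579 m/s; Re = 1.77e+05; ε/D = 6.87e-05; Haaland → f = 0.01631; ΔP_A = f(L/D)(ρV²/2) = 1.815e+07 Pa.
Pipe B: V = Q/A = 0.0185/0.007014 = 2.638 m/s; Re = 9.812e+04; ε/D = 0.0159; Haaland → f = 0.04513; ΔP_B = f(L/D)(ρV²/2) = 8.44e+05 Pa.
ΔP_A/ΔP_B = 1.815e+07/8.44e+05 = 21.5.

ΔP_A/ΔP_B ≈ 21.5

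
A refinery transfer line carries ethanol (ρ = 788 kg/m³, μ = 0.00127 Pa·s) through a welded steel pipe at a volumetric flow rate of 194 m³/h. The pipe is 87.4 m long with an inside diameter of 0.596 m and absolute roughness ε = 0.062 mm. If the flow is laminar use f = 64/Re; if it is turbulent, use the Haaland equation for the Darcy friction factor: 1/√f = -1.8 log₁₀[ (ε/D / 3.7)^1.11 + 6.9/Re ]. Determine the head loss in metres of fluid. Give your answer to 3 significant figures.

h_f ≈ 0.00544 m

Q = 194 m³/h = 194/3600 = 0.05389 m³/s.
Cross-sectional area A = πD²/4 = π(0.596)²/4 = 0.279 m²; mean velocity V = Q/A = 0.05389/0.279 = 0.1932 m/s.
Reynolds number Re = ρVD/μ = 788 · 0.1932 · 0.596 / 0.00127 = 7.143e+04.
Re > 4000 → turbulent. Relative roughness ε/D = 6.2e-05/0.596 = 0.000104. Haaland: 1/√f = -1.8 log₁₀[(0.000104/3.7)^1.11 + 6.9/7.143e+04] = -1.8 log₁₀[8.88e-06 + 9.66e-05] = 7.158, so f = 0.01952.
Darcy-Weisbach: ΔP = f(L/D)(ρV²/2) = 0.01952·(87.4/0.596)·(788·0.1932²/2) = 0.01952·146.6·14.7 = 42.07 Pa.
Head loss h_f = ΔP/(ρg) = 42.07/(788·9.81) = 0.00544 m.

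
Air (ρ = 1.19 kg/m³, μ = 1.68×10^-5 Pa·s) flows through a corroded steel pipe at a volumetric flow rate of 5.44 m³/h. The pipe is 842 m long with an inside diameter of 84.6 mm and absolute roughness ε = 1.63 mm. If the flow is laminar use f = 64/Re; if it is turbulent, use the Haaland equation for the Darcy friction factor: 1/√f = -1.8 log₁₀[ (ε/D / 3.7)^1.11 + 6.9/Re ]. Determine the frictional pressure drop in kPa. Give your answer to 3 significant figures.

Q = 5.44 m³/h = 5.44/3600 = 0.001511 m³/s.
Cross-sectional area A = πD²/4 = π(0.0846)²/4 = 0.005621 m²; mean velocity V = Q/A = 0.001511/0.005621 = 0.2688 m/s.
Reynolds number Re = ρVD/μ = 1.19 · 0.2688 · 0.0846 / 1.68e-05 = 1611.
Re < 2300 → laminar flow, so f = 64/Re = 64/1611 = 0.03973 (the turbulent correlation is not needed).
Darcy-Weisbach: ΔP = f(L/D)(ρV²/2) = 0.03973·(842/0.0846)·(1.19·0.2688²/2) = 0.03973·9953·0.043 = 17 Pa.
ΔP = 17 Pa = 0.0170 kPa.

ΔP ≈ 0.0170 kPa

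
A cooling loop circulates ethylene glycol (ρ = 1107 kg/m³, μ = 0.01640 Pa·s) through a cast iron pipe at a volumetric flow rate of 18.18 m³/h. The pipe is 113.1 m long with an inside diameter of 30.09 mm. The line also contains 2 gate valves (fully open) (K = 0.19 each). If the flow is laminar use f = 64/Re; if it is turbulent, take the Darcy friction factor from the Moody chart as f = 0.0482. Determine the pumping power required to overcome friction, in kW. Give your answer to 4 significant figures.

P ≈ 25.59 kW

Q = 18.18 m³/h = 18.18/3600 = 0.00505 m³/s.
Cross-sectional area A = πD²/4 = π(0.03009)²/4 = 0.0007111 m²; mean velocity V = Q/A = 0.00505/0.0007111 = 7.102 m/s.
Reynolds number Re = ρVD/μ = 1107 · 7.102 · 0.03009 / 0.0164 = 1.442e+04.
Re > 4000 → turbulent; use the Moody-chart value f = 0.0482.
Total minor-loss coefficient ΣK = 2·0.19 = 0.38.
ΔP = [f·L/D + ΣK]·(ρV²/2) = [0.0482·113.1/0.03009 + 0.38]·(1107·7.102²/2) = [181.2 + 0.38]·2.791e+04 = 5.068e+06 Pa.
Pumping power P = QΔP = 0.00505·5.068e+06 = 25593 W = 25.59 kW.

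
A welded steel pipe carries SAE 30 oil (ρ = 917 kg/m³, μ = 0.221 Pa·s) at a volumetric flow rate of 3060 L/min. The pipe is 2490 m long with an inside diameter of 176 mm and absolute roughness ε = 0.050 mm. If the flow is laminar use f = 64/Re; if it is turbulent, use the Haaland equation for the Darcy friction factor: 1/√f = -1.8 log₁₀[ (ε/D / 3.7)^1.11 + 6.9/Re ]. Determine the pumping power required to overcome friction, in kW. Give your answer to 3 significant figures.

P ≈ 60.8 kW

Q = 3060 L/min = 3060/60000 = 0.051 m³/s.
Cross-sectional area A = πD²/4 = π(0.176)²/4 = 0.02433 m²; mean velocity V = Q/A = 0.051/0.02433 = 2.096 m/s.
Reynolds number Re = ρVD/μ = 917 · 2.096 · 0.176 / 0.221 = 1531.
Re < 2300 → laminar flow, so f = 64/Re = 64/1531 = 0.04181 (the turbulent correlation is not needed).
Darcy-Weisbach: ΔP = f(L/D)(ρV²/2) = 0.04181·(2490/0.176)·(917·2.096²/2) = 0.04181·1.415e+04·2015 = 1.192e+06 Pa.
Pumping power P = QΔP = 0.051·1.192e+06 = 60780 W = 60.8 kW.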